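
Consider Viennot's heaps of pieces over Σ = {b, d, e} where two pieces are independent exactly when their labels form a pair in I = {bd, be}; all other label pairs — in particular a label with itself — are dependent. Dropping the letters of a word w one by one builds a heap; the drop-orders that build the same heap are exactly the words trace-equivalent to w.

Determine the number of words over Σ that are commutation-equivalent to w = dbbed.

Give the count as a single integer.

piece 0:d — minimal
piece 1:b — minimal
piece 2:b rests on {1:b}
piece 3:e rests on {0:d}
piece 4:d rests on {3:e}
minimal pieces: {0:d, 1:b}
ways to finish when only these pieces remain (= sum over removing one remaining piece with nothing left below it):
  1 left: {2}→1  {4}→1
  2 left: {1,2}→1  {2,4}→2  {3,4}→1
  3 left: {0,3,4}→1  {1,2,4}→3  {2,3,4}→3
  placing 0:d first → 6 extensions
  placing 1:b first → 4 extensions
total linear extensions = 10

10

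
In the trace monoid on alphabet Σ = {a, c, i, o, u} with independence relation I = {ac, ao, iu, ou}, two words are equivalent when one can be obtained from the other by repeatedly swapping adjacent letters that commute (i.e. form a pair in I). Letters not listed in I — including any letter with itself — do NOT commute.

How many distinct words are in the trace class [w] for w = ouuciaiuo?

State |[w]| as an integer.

0(o) covers ∅
1(u) covers ∅
2(u) covers 1:u
3(c) covers 0:o, 2:u
4(i) covers 3:c
5(a) covers 4:i
6(i) covers 5:a
7(u) covers 5:a
8(o) covers 6:i
floor of heap: 0:o, 1:u
completions by unplaced set U, small U first (add the entries for U minus each lowest piece of U):
  |U|=1: {7}:1  {8}:1
  |U|=2: {6,8}:1  {7,8}:2
  |U|=3: {6,7,8}:3
  |U|=4: {5,6,7,8}:3
  |U|=5: {4,5,6,7,8}:3
  |U|=6: {3,4,5,6,7,8}:3
  |U|=7: {0,3,4,5,6,7,8}:3  {2,3,4,5,6,7,8}:3
  start at 0(o): 3
  start at 1(u): 6
sum over floor = 9

9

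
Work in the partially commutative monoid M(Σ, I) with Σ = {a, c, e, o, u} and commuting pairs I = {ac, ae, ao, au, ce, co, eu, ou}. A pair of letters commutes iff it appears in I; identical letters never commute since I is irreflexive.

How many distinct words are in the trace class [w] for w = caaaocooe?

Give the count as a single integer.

1260

#0=c has no predecessor
#1=a has no predecessor
#2=a depends on [1:a]
#3=a depends on [2:a]
#4=o has no predecessor
#5=c depends on [0:c]
#6=o depends on [4:o]
#7=o depends on [6:o]
#8=e depends on [7:o]
sources: [0:c, 1:a, 4:o]
N(rest) = Σ N(rest − s) over sources s of rest; N(one piece) = 1:
  size 1 → [3]=1  [5]=1  [8]=1
  size 2 → [0,5]=1  [2,3]=1  [3,5]=2  [3,8]=2  [5,8]=2  [7,8]=1
  size 3 → [0,3,5]=3  [0,5,8]=3  [1,2,3]=1  [2,3,5]=3  [2,3,8]=3  [3,5,8]=6  [3,7,8]=3  [5,7,8]=3  [6,7,8]=1
  size 4 → [0,2,3,5]=6  [0,3,5,8]=12  [0,5,7,8]=6  [1,2,3,5]=4  [1,2,3,8]=4  [2,3,5,8]=12  [2,3,7,8]=6  [3,5,7,8]=12  [3,6,7,8]=4  [4,6,7,8]=1  [5,6,7,8]=4
  size 5 → [0,1,2,3,5]=10  [0,2,3,5,8]=30  [0,3,5,7,8]=30  [0,5,6,7,8]=10  [1,2,3,5,8]=20  [1,2,3,7,8]=10  [2,3,5,7,8]=30  [2,3,6,7,8]=10  [3,4,6,7,8]=5  [3,5,6,7,8]=20  [4,5,6,7,8]=5
  size 6 → [0,1,2,3,5,8]=60  [0,2,3,5,7,8]=90  [0,3,5,6,7,8]=60  [0,4,5,6,7,8]=15  [1,2,3,5,7,8]=60  [1,2,3,6,7,8]=20  [2,3,4,6,7,8]=15  [2,3,5,6,7,8]=60  [3,4,5,6,7,8]=30
  size 7 → [0,1,2,3,5,7,8]=210  [0,2,3,5,6,7,8]=210  [0,3,4,5,6,7,8]=105  [1,2,3,4,6,7,8]=35  [1,2,3,5,6,7,8]=140  [2,3,4,5,6,7,8]=105
  first=0(c) contributes 280
  first=1(a) contributes 420
  first=4(o) contributes 560
|[w]| = 1260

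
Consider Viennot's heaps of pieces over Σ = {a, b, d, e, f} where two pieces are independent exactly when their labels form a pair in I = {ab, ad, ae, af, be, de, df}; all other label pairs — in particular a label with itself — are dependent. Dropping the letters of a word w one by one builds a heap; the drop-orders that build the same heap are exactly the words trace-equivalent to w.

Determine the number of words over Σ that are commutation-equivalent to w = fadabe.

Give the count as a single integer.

75

0(f) covers ∅
1(a) covers ∅
2(d) covers ∅
3(a) covers 1:a
4(b) covers 0:f, 2:d
5(e) covers 0:f
floor of heap: 0:f, 1:a, 2:d
completions by unplaced set U, small U first (add the entries for U minus each lowest piece of U):
  |U|=1: {3}:1  {4}:1  {5}:1
  |U|=2: {1,3}:1  {2,4}:1  {3,4}:2  {3,5}:2  {4,5}:2
  |U|=3: {0,4,5}:2  {1,3,4}:3  {1,3,5}:3  {2,3,4}:3  {2,4,5}:3  {3,4,5}:6
  |U|=4: {0,2,4,5}:5  {0,3,4,5}:8  {1,2,3,4}:6  {1,3,4,5}:12  {2,3,4,5}:12
  start at 0(f): 30
  start at 1(a): 25
  start at 2(d): 20
sum over floor = 75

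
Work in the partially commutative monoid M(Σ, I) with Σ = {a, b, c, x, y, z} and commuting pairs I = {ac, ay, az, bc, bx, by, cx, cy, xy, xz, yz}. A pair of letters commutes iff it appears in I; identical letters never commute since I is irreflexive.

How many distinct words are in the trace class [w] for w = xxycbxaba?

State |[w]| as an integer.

288

piece 0:x — minimal
piece 1:x rests on {0:x}
piece 2:y — minimal
piece 3:c — minimal
piece 4:b — minimal
piece 5:x rests on {1:x}
piece 6:a rests on {4:b, 5:x}
piece 7:b rests on {6:a}
piece 8:a rests on {7:b}
minimal pieces: {0:x, 2:y, 3:c, 4:b}
ways to finish when only these pieces remain (= sum over removing one remaining piece with nothing left below it):
  1 left: {2}→1  {3}→1  {8}→1
  2 left: {2,3}→2  {2,8}→2  {3,8}→2  {7,8}→1
  3 left: {2,3,8}→6  {2,7,8}→3  {3,7,8}→3  {6,7,8}→1
  4 left: {2,3,7,8}→12  {2,6,7,8}→4  {3,6,7,8}→4  {4,6,7,8}→1  {5,6,7,8}→1
  5 left: {1,5,6,7,8}→1  {2,3,6,7,8}→20  {2,4,6,7,8}→5  {2,5,6,7,8}→5  {3,4,6,7,8}→5  {3,5,6,7,8}→5  {4,5,6,7,8}→2
  6 left: {0,1,5,6,7,8}→1  {1,2,5,6,7,8}→6  {1,3,5,6,7,8}→6  {1,4,5,6,7,8}→3  {2,3,4,6,7,8}→30  {2,3,5,6,7,8}→30  {2,4,5,6,7,8}→12  {3,4,5,6,7,8}→12
  7 left: {0,1,2,5,6,7,8}→7  {0,1,3,5,6,7,8}→7  {0,1,4,5,6,7,8}→4  {1,2,3,5,6,7,8}→42  {1,2,4,5,6,7,8}→21  {1,3,4,5,6,7,8}→21  {2,3,4,5,6,7,8}→84
  placing 0:x first → 168 extensions
  placing 2:y first → 32 extensions
  placing 3:c first → 32 extensions
  placing 4:b first → 56 extensions
total linear extensions = 288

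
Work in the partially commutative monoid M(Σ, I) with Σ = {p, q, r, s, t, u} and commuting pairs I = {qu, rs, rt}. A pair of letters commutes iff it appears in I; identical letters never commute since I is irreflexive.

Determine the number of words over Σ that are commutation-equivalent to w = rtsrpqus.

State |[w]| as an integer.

12

drop 0:r onto floor
drop 1:t onto floor
drop 2:s onto {1:t}
drop 3:r onto {0:r}
drop 4:p onto {2:s, 3:r}
drop 5:q onto {4:p}
drop 6:u onto {4:p}
drop 7:s onto {5:q, 6:u}
ground layer = {0:r, 1:t}
drop-orders for the pieces not yet dropped (sum over which currently-grounded one goes next):
  1 to go: {7} 1
  2 to go: {5,7} 1  {6,7} 1
  3 to go: {5,6,7} 2
  4 to go: {4,5,6,7} 2
  5 to go: {2,4,5,6,7} 2  {3,4,5,6,7} 2
  6 to go: {0,3,4,5,6,7} 2  {1,2,4,5,6,7} 2  {2,3,4,5,6,7} 4
  if 0:r drops first: 6 orders
  if 1:t drops first: 6 orders
heap linearizations: 12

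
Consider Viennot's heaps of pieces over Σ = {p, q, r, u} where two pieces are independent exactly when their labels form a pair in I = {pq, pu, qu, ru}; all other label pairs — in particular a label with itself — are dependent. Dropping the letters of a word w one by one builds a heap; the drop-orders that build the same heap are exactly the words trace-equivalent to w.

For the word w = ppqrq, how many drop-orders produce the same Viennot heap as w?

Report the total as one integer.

3

#0=p has no predecessor
#1=p depends on [0:p]
#2=q has no predecessor
#3=r depends on [1:p, 2:q]
#4=q depends on [3:r]
sources: [0:p, 2:q]
N(rest) = Σ N(rest − s) over sources s of rest; N(one piece) = 1:
  size 1 → [4]=1
  size 2 → [3,4]=1
  size 3 → [1,3,4]=1  [2,3,4]=1
  first=0(p) contributes 2
  first=2(q) contributes 1
|[w]| = 3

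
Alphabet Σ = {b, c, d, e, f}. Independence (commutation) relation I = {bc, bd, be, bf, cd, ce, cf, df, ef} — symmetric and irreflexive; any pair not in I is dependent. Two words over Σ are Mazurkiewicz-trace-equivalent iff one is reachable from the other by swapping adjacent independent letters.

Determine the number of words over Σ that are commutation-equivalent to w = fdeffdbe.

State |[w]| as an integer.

#0=f has no predecessor
#1=d has no predecessor
#2=e depends on [1:d]
#3=f depends on [0:f]
#4=f depends on [3:f]
#5=d depends on [2:e]
#6=b has no predecessor
#7=e depends on [5:d]
sources: [0:f, 1:d, 6:b]
N(rest) = Σ N(rest − s) over sources s of rest; N(one piece) = 1:
  size 1 → [4]=1  [6]=1  [7]=1
  size 2 → [3,4]=1  [4,6]=2  [4,7]=2  [5,7]=1  [6,7]=2
  size 3 → [0,3,4]=1  [2,5,7]=1  [3,4,6]=3  [3,4,7]=3  [4,5,7]=3  [4,6,7]=6  [5,6,7]=3
  size 4 → [0,3,4,6]=4  [0,3,4,7]=4  [1,2,5,7]=1  [2,4,5,7]=4  [2,5,6,7]=4  [3,4,5,7]=6  [3,4,6,7]=12  [4,5,6,7]=12
  size 5 → [0,3,4,5,7]=10  [0,3,4,6,7]=20  [1,2,4,5,7]=5  [1,2,5,6,7]=5  [2,3,4,5,7]=10  [2,4,5,6,7]=20  [3,4,5,6,7]=30
  size 6 → [0,2,3,4,5,7]=20  [0,3,4,5,6,7]=60  [1,2,3,4,5,7]=15  [1,2,4,5,6,7]=30  [2,3,4,5,6,7]=60
  first=0(f) contributes 105
  first=1(d) contributes 140
  first=6(b) contributes 35
|[w]| = 280

280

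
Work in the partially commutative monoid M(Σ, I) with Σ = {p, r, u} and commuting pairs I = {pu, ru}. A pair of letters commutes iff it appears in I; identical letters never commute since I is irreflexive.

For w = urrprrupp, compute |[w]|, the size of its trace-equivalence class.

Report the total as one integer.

0(u) covers ∅
1(r) covers ∅
2(r) covers 1:r
3(p) covers 2:r
4(r) covers 3:p
5(r) covers 4:r
6(u) covers 0:u
7(p) covers 5:r
8(p) covers 7:p
floor of heap: 0:u, 1:r
completions by unplaced set U, small U first (add the entries for U minus each lowest piece of U):
  |U|=1: {6}:1  {8}:1
  |U|=2: {0,6}:1  {6,8}:2  {7,8}:1
  |U|=3: {0,6,8}:3  {5,7,8}:1  {6,7,8}:3
  |U|=4: {0,6,7,8}:6  {4,5,7,8}:1  {5,6,7,8}:4
  |U|=5: {0,5,6,7,8}:10  {3,4,5,7,8}:1  {4,5,6,7,8}:5
  |U|=6: {0,4,5,6,7,8}:15  {2,3,4,5,7,8}:1  {3,4,5,6,7,8}:6
  |U|=7: {0,3,4,5,6,7,8}:21  {1,2,3,4,5,7,8}:1  {2,3,4,5,6,7,8}:7
  start at 0(u): 8
  start at 1(r): 28
sum over floor = 36

36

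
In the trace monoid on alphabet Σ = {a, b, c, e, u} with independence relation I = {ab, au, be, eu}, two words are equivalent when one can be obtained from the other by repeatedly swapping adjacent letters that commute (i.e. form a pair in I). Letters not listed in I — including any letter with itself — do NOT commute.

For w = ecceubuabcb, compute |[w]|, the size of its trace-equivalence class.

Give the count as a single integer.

15

drop 0:e onto floor
drop 1:c onto {0:e}
drop 2:c onto {1:c}
drop 3:e onto {2:c}
drop 4:u onto {2:c}
drop 5:b onto {4:u}
drop 6:u onto {5:b}
drop 7:a onto {3:e}
drop 8:b onto {6:u}
drop 9:c onto {7:a, 8:b}
drop 10:b onto {9:c}
ground layer = {0:e}
drop-orders for the pieces not yet dropped (sum over which currently-grounded one goes next):
  1 to go: {10} 1
  2 to go: {9,10} 1
  3 to go: {7,9,10} 1  {8,9,10} 1
  4 to go: {3,7,9,10} 1  {6,8,9,10} 1  {7,8,9,10} 2
  5 to go: {3,7,8,9,10} 3  {5,6,8,9,10} 1  {6,7,8,9,10} 3
  6 to go: {3,6,7,8,9,10} 6  {4,5,6,8,9,10} 1  {5,6,7,8,9,10} 4
  7 to go: {3,5,6,7,8,9,10} 10  {4,5,6,7,8,9,10} 5
  8 to go: {3,4,5,6,7,8,9,10} 15
  9 to go: {2,3,4,5,6,7,8,9,10} 15
  if 0:e drops first: 15 orders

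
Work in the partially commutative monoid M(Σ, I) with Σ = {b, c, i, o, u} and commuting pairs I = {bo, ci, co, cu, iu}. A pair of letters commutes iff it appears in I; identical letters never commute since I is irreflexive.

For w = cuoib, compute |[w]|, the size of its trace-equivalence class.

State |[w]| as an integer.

piece 0:c — minimal
piece 1:u — minimal
piece 2:o rests on {1:u}
piece 3:i rests on {2:o}
piece 4:b rests on {0:c, 3:i}
minimal pieces: {0:c, 1:u}
ways to finish when only these pieces remain (= sum over removing one remaining piece with nothing left below it):
  1 left: {4}→1
  2 left: {0,4}→1  {3,4}→1
  3 left: {0,3,4}→2  {2,3,4}→1
  placing 0:c first → 1 extensions
  placing 1:u first → 3 extensions
total linear extensions = 4

4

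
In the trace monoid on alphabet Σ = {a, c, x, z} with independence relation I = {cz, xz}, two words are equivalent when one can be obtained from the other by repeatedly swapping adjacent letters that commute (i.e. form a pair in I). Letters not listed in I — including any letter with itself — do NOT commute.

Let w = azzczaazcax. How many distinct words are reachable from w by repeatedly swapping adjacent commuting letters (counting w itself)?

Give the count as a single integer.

#0=a has no predecessor
#1=z depends on [0:a]
#2=z depends on [1:z]
#3=c depends on [0:a]
#4=z depends on [2:z]
#5=a depends on [3:c, 4:z]
#6=a depends on [5:a]
#7=z depends on [6:a]
#8=c depends on [6:a]
#9=a depends on [7:z, 8:c]
#10=x depends on [9:a]
sources: [0:a]
N(rest) = Σ N(rest − s) over sources s of rest; N(one piece) = 1:
  size 1 → [10]=1
  size 2 → [9,10]=1
  size 3 → [7,9,10]=1  [8,9,10]=1
  size 4 → [7,8,9,10]=2
  size 5 → [6,7,8,9,10]=2
  size 6 → [5,6,7,8,9,10]=2
  size 7 → [3,5,6,7,8,9,10]=2  [4,5,6,7,8,9,10]=2
  size 8 → [2,4,5,6,7,8,9,10]=2  [3,4,5,6,7,8,9,10]=4
  size 9 → [1,2,4,5,6,7,8,9,10]=2  [2,3,4,5,6,7,8,9,10]=6
  first=0(a) contributes 8

8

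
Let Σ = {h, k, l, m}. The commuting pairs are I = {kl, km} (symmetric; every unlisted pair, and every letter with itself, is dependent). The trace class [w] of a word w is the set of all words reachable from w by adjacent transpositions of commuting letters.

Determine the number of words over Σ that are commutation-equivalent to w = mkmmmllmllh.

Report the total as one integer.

10

0(m) covers ∅
1(k) covers ∅
2(m) covers 0:m
3(m) covers 2:m
4(m) covers 3:m
5(l) covers 4:m
6(l) covers 5:l
7(m) covers 6:l
8(l) covers 7:m
9(l) covers 8:l
10(h) covers 1:k, 9:l
floor of heap: 0:m, 1:k
completions by unplaced set U, small U first (add the entries for U minus each lowest piece of U):
  |U|=1: {10}:1
  |U|=2: {1,10}:1  {9,10}:1
  |U|=3: {1,9,10}:2  {8,9,10}:1
  |U|=4: {1,8,9,10}:3  {7,8,9,10}:1
  |U|=5: {1,7,8,9,10}:4  {6,7,8,9,10}:1
  |U|=6: {1,6,7,8,9,10}:5  {5,6,7,8,9,10}:1
  |U|=7: {1,5,6,7,8,9,10}:6  {4,5,6,7,8,9,10}:1
  |U|=8: {1,4,5,6,7,8,9,10}:7  {3,4,5,6,7,8,9,10}:1
  |U|=9: {1,3,4,5,6,7,8,9,10}:8  {2,3,4,5,6,7,8,9,10}:1
  start at 0(m): 9
  start at 1(k): 1
sum over floor = 10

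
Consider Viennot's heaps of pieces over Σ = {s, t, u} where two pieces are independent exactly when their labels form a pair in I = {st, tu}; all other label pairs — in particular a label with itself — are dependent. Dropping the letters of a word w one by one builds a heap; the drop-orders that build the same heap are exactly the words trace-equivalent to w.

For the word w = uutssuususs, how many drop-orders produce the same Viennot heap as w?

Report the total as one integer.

11

piece 0:u — minimal
piece 1:u rests on {0:u}
piece 2:t — minimal
piece 3:s rests on {1:u}
piece 4:s rests on {3:s}
piece 5:u rests on {4:s}
piece 6:u rests on {5:u}
piece 7:s rests on {6:u}
piece 8:u rests on {7:s}
piece 9:s rests on {8:u}
piece 10:s rests on {9:s}
minimal pieces: {0:u, 2:t}
ways to finish when only these pieces remain (= sum over removing one remaining piece with nothing left below it):
  1 left: {2}→1  {10}→1
  2 left: {2,10}→2  {9,10}→1
  3 left: {2,9,10}→3  {8,9,10}→1
  4 left: {2,8,9,10}→4  {7,8,9,10}→1
  5 left: {2,7,8,9,10}→5  {6,7,8,9,10}→1
  6 left: {2,6,7,8,9,10}→6  {5,6,7,8,9,10}→1
  7 left: {2,5,6,7,8,9,10}→7  {4,5,6,7,8,9,10}→1
  8 left: {2,4,5,6,7,8,9,10}→8  {3,4,5,6,7,8,9,10}→1
  9 left: {1,3,4,5,6,7,8,9,10}→1  {2,3,4,5,6,7,8,9,10}→9
  placing 0:u first → 10 extensions
  placing 2:t first → 1 extensions
total linear extensions = 11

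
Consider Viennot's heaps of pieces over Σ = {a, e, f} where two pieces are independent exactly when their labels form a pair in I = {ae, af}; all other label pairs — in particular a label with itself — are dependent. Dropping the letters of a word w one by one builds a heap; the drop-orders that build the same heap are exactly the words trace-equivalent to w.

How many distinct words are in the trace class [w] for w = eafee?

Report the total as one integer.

5

#0=e has no predecessor
#1=a has no predecessor
#2=f depends on [0:e]
#3=e depends on [2:f]
#4=e depends on [3:e]
sources: [0:e, 1:a]
N(rest) = Σ N(rest − s) over sources s of rest; N(one piece) = 1:
  size 1 → [1]=1  [4]=1
  size 2 → [1,4]=2  [3,4]=1
  size 3 → [1,3,4]=3  [2,3,4]=1
  first=0(e) contributes 4
  first=1(a) contributes 1
|[w]| = 5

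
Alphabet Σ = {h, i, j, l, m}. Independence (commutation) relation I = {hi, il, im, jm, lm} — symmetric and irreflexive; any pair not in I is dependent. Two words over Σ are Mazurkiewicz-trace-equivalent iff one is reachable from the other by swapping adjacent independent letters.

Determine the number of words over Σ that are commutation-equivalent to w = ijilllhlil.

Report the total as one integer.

28

0(i) covers ∅
1(j) covers 0:i
2(i) covers 1:j
3(l) covers 1:j
4(l) covers 3:l
5(l) covers 4:l
6(h) covers 5:l
7(l) covers 6:h
8(i) covers 2:i
9(l) covers 7:l
floor of heap: 0:i
completions by unplaced set U, small U first (add the entries for U minus each lowest piece of U):
  |U|=1: {8}:1  {9}:1
  |U|=2: {2,8}:1  {7,9}:1  {8,9}:2
  |U|=3: {2,8,9}:3  {6,7,9}:1  {7,8,9}:3
  |U|=4: {2,7,8,9}:6  {5,6,7,9}:1  {6,7,8,9}:4
  |U|=5: {2,6,7,8,9}:10  {4,5,6,7,9}:1  {5,6,7,8,9}:5
  |U|=6: {2,5,6,7,8,9}:15  {3,4,5,6,7,9}:1  {4,5,6,7,8,9}:6
  |U|=7: {2,4,5,6,7,8,9}:21  {3,4,5,6,7,8,9}:7
  |U|=8: {2,3,4,5,6,7,8,9}:28
  start at 0(i): 28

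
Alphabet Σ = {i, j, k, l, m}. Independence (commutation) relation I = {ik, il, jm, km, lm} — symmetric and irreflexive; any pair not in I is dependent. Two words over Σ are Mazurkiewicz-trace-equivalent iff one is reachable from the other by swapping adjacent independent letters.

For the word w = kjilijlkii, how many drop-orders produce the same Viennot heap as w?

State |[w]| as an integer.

18

drop 0:k onto floor
drop 1:j onto {0:k}
drop 2:i onto {1:j}
drop 3:l onto {1:j}
drop 4:i onto {2:i}
drop 5:j onto {3:l, 4:i}
drop 6:l onto {5:j}
drop 7:k onto {6:l}
drop 8:i onto {5:j}
drop 9:i onto {8:i}
ground layer = {0:k}
drop-orders for the pieces not yet dropped (sum over which currently-grounded one goes next):
  1 to go: {7} 1  {9} 1
  2 to go: {6,7} 1  {7,9} 2  {8,9} 1
  3 to go: {6,7,9} 3  {7,8,9} 3
  4 to go: {6,7,8,9} 6
  5 to go: {5,6,7,8,9} 6
  6 to go: {3,5,6,7,8,9} 6  {4,5,6,7,8,9} 6
  7 to go: {2,4,5,6,7,8,9} 6  {3,4,5,6,7,8,9} 12
  8 to go: {2,3,4,5,6,7,8,9} 18
  if 0:k drops first: 18 orders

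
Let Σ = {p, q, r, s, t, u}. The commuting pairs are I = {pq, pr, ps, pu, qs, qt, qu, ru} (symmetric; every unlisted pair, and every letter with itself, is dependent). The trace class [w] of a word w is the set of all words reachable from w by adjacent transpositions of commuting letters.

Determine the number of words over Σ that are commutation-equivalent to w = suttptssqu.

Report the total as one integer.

#0=s has no predecessor
#1=u depends on [0:s]
#2=t depends on [1:u]
#3=t depends on [2:t]
#4=p depends on [3:t]
#5=t depends on [4:p]
#6=s depends on [5:t]
#7=s depends on [6:s]
#8=q has no predecessor
#9=u depends on [7:s]
sources: [0:s, 8:q]
N(rest) = Σ N(rest − s) over sources s of rest; N(one piece) = 1:
  size 1 → [8]=1  [9]=1
  size 2 → [7,9]=1  [8,9]=2
  size 3 → [6,7,9]=1  [7,8,9]=3
  size 4 → [5,6,7,9]=1  [6,7,8,9]=4
  size 5 → [4,5,6,7,9]=1  [5,6,7,8,9]=5
  size 6 → [3,4,5,6,7,9]=1  [4,5,6,7,8,9]=6
  size 7 → [2,3,4,5,6,7,9]=1  [3,4,5,6,7,8,9]=7
  size 8 → [1,2,3,4,5,6,7,9]=1  [2,3,4,5,6,7,8,9]=8
  first=0(s) contributes 9
  first=8(q) contributes 1
|[w]| = 10

10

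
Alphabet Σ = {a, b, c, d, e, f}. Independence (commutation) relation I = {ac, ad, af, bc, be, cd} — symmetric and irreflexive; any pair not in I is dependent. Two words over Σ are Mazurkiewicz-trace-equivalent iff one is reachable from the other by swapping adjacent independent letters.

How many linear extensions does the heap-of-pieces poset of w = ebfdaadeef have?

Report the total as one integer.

20

#0=e has no predecessor
#1=b has no predecessor
#2=f depends on [0:e, 1:b]
#3=d depends on [2:f]
#4=a depends on [0:e, 1:b]
#5=a depends on [4:a]
#6=d depends on [3:d]
#7=e depends on [5:a, 6:d]
#8=e depends on [7:e]
#9=f depends on [8:e]
sources: [0:e, 1:b]
N(rest) = Σ N(rest − s) over sources s of rest; N(one piece) = 1:
  size 1 → [9]=1
  size 2 → [8,9]=1
  size 3 → [7,8,9]=1
  size 4 → [5,7,8,9]=1  [6,7,8,9]=1
  size 5 → [3,6,7,8,9]=1  [4,5,7,8,9]=1  [5,6,7,8,9]=2
  size 6 → [2,3,6,7,8,9]=1  [3,5,6,7,8,9]=3  [4,5,6,7,8,9]=3
  size 7 → [2,3,5,6,7,8,9]=4  [3,4,5,6,7,8,9]=6
  size 8 → [2,3,4,5,6,7,8,9]=10
  first=0(e) contributes 10
  first=1(b) contributes 10
|[w]| = 20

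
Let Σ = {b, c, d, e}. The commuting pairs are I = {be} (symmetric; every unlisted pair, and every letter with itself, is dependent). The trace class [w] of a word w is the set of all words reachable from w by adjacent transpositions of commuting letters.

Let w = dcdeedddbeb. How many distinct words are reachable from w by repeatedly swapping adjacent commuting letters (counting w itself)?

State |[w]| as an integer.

piece 0:d — minimal
piece 1:c rests on {0:d}
piece 2:d rests on {1:c}
piece 3:e rests on {2:d}
piece 4:e rests on {3:e}
piece 5:d rests on {4:e}
piece 6:d rests on {5:d}
piece 7:d rests on {6:d}
piece 8:b rests on {7:d}
piece 9:e rests on {7:d}
piece 10:b rests on {8:b}
minimal pieces: {0:d}
ways to finish when only these pieces remain (= sum over removing one remaining piece with nothing left below it):
  1 left: {9}→1  {10}→1
  2 left: {8,10}→1  {9,10}→2
  3 left: {8,9,10}→3
  4 left: {7,8,9,10}→3
  5 left: {6,7,8,9,10}→3
  6 left: {5,6,7,8,9,10}→3
  7 left: {4,5,6,7,8,9,10}→3
  8 left: {3,4,5,6,7,8,9,10}→3
  9 left: {2,3,4,5,6,7,8,9,10}→3
  placing 0:d first → 3 extensions

3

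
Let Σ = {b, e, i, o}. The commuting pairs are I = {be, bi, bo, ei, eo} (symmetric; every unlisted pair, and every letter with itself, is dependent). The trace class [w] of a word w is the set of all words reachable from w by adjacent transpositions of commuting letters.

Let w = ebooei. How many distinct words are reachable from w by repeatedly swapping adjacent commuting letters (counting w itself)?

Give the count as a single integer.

0(e) covers ∅
1(b) covers ∅
2(o) covers ∅
3(o) covers 2:o
4(e) covers 0:e
5(i) covers 3:o
floor of heap: 0:e, 1:b, 2:o
completions by unplaced set U, small U first (add the entries for U minus each lowest piece of U):
  |U|=1: {1}:1  {4}:1  {5}:1
  |U|=2: {0,4}:1  {1,4}:2  {1,5}:2  {3,5}:1  {4,5}:2
  |U|=3: {0,1,4}:3  {0,4,5}:3  {1,3,5}:3  {1,4,5}:6  {2,3,5}:1  {3,4,5}:3
  |U|=4: {0,1,4,5}:12  {0,3,4,5}:6  {1,2,3,5}:4  {1,3,4,5}:12  {2,3,4,5}:4
  start at 0(e): 20
  start at 1(b): 10
  start at 2(o): 30
sum over floor = 60

60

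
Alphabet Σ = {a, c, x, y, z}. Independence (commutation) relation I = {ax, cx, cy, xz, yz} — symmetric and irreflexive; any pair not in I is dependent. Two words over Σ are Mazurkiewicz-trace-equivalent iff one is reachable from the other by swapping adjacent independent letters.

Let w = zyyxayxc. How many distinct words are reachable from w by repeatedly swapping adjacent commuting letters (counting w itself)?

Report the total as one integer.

24

drop 0:z onto floor
drop 1:y onto floor
drop 2:y onto {1:y}
drop 3:x onto {2:y}
drop 4:a onto {0:z, 2:y}
drop 5:y onto {3:x, 4:a}
drop 6:x onto {5:y}
drop 7:c onto {4:a}
ground layer = {0:z, 1:y}
drop-orders for the pieces not yet dropped (sum over which currently-grounded one goes next):
  1 to go: {6} 1  {7} 1
  2 to go: {5,6} 1  {6,7} 2
  3 to go: {3,5,6} 1  {5,6,7} 3
  4 to go: {3,5,6,7} 4  {4,5,6,7} 3
  5 to go: {0,4,5,6,7} 3  {3,4,5,6,7} 7
  6 to go: {0,3,4,5,6,7} 10  {2,3,4,5,6,7} 7
  if 0:z drops first: 7 orders
  if 1:y drops first: 17 orders
heap linearizations: 24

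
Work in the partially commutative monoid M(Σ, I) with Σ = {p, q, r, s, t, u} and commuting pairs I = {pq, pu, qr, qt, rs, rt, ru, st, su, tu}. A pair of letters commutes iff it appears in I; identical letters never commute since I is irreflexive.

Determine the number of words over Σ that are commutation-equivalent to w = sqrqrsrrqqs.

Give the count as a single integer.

330

drop 0:s onto floor
drop 1:q onto {0:s}
drop 2:r onto floor
drop 3:q onto {1:q}
drop 4:r onto {2:r}
drop 5:s onto {3:q}
drop 6:r onto {4:r}
drop 7:r onto {6:r}
drop 8:q onto {5:s}
drop 9:q onto {8:q}
drop 10:s onto {9:q}
ground layer = {0:s, 2:r}
drop-orders for the pieces not yet dropped (sum over which currently-grounded one goes next):
  1 to go: {7} 1  {10} 1
  2 to go: {6,7} 1  {7,10} 2  {9,10} 1
  3 to go: {4,6,7} 1  {6,7,10} 3  {7,9,10} 3  {8,9,10} 1
  4 to go: {2,4,6,7} 1  {4,6,7,10} 4  {5,8,9,10} 1  {6,7,9,10} 6  {7,8,9,10} 4
  5 to go: {2,4,6,7,10} 5  {3,5,8,9,10} 1  {4,6,7,9,10} 10  {5,7,8,9,10} 5  {6,7,8,9,10} 10
  6 to go: {1,3,5,8,9,10} 1  {2,4,6,7,9,10} 15  {3,5,7,8,9,10} 6  {4,6,7,8,9,10} 20  {5,6,7,8,9,10} 15
  7 to go: {0,1,3,5,8,9,10} 1  {1,3,5,7,8,9,10} 7  {2,4,6,7,8,9,10} 35  {3,5,6,7,8,9,10} 21  {4,5,6,7,8,9,10} 35
  8 to go: {0,1,3,5,7,8,9,10} 8  {1,3,5,6,7,8,9,10} 28  {2,4,5,6,7,8,9,10} 70  {3,4,5,6,7,8,9,10} 56
  9 to go: {0,1,3,5,6,7,8,9,10} 36  {1,3,4,5,6,7,8,9,10} 84  {2,3,4,5,6,7,8,9,10} 126
  if 0:s drops first: 210 orders
  if 2:r drops first: 120 orders
heap linearizations: 330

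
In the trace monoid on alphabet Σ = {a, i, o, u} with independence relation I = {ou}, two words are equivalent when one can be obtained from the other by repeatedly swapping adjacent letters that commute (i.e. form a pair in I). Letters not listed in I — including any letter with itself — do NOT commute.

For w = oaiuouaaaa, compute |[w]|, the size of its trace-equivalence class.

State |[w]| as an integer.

0(o) covers ∅
1(a) covers 0:o
2(i) covers 1:a
3(u) covers 2:i
4(o) covers 2:i
5(u) covers 3:u
6(a) covers 4:o, 5:u
7(a) covers 6:a
8(a) covers 7:a
9(a) covers 8:a
floor of heap: 0:o
completions by unplaced set U, small U first (add the entries for U minus each lowest piece of U):
  |U|=1: {9}:1
  |U|=2: {8,9}:1
  |U|=3: {7,8,9}:1
  |U|=4: {6,7,8,9}:1
  |U|=5: {4,6,7,8,9}:1  {5,6,7,8,9}:1
  |U|=6: {3,5,6,7,8,9}:1  {4,5,6,7,8,9}:2
  |U|=7: {3,4,5,6,7,8,9}:3
  |U|=8: {2,3,4,5,6,7,8,9}:3
  start at 0(o): 3

3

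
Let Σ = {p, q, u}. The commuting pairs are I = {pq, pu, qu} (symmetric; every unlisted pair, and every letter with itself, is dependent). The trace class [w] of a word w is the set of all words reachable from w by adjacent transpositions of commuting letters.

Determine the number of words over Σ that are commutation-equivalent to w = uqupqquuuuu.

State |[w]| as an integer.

#0=u has no predecessor
#1=q has no predecessor
#2=u depends on [0:u]
#3=p has no predecessor
#4=q depends on [1:q]
#5=q depends on [4:q]
#6=u depends on [2:u]
#7=u depends on [6:u]
#8=u depends on [7:u]
#9=u depends on [8:u]
#10=u depends on [9:u]
sources: [0:u, 1:q, 3:p]
N(rest) = Σ N(rest − s) over sources s of rest; N(one piece) = 1:
  size 1 → [3]=1  [5]=1  [10]=1
  size 2 → [3,5]=2  [3,10]=2  [4,5]=1  [5,10]=2  [9,10]=1
  size 3 → [1,4,5]=1  [3,4,5]=3  [3,5,10]=6  [3,9,10]=3  [4,5,10]=3  [5,9,10]=3  [8,9,10]=1
  size 4 → [1,3,4,5]=4  [1,4,5,10]=4  [3,4,5,10]=12  [3,5,9,10]=12  [3,8,9,10]=4  [4,5,9,10]=6  [5,8,9,10]=4  [7,8,9,10]=1
  size 5 → [1,3,4,5,10]=20  [1,4,5,9,10]=10  [3,4,5,9,10]=30  [3,5,8,9,10]=20  [3,7,8,9,10]=5  [4,5,8,9,10]=10  [5,7,8,9,10]=5  [6,7,8,9,10]=1
  size 6 → [1,3,4,5,9,10]=60  [1,4,5,8,9,10]=20  [2,6,7,8,9,10]=1  [3,4,5,8,9,10]=60  [3,5,7,8,9,10]=30  [3,6,7,8,9,10]=6  [4,5,7,8,9,10]=15  [5,6,7,8,9,10]=6
  size 7 → [0,2,6,7,8,9,10]=1  [1,3,4,5,8,9,10]=140  [1,4,5,7,8,9,10]=35  [2,3,6,7,8,9,10]=7  [2,5,6,7,8,9,10]=7  [3,4,5,7,8,9,10]=105  [3,5,6,7,8,9,10]=42  [4,5,6,7,8,9,10]=21
  size 8 → [0,2,3,6,7,8,9,10]=8  [0,2,5,6,7,8,9,10]=8  [1,3,4,5,7,8,9,10]=280  [1,4,5,6,7,8,9,10]=56  [2,3,5,6,7,8,9,10]=56  [2,4,5,6,7,8,9,10]=28  [3,4,5,6,7,8,9,10]=168
  size 9 → [0,2,3,5,6,7,8,9,10]=72  [0,2,4,5,6,7,8,9,10]=36  [1,2,4,5,6,7,8,9,10]=84  [1,3,4,5,6,7,8,9,10]=504  [2,3,4,5,6,7,8,9,10]=252
  first=0(u) contributes 840
  first=1(q) contributes 360
  first=3(p) contributes 120
|[w]| = 1320

1320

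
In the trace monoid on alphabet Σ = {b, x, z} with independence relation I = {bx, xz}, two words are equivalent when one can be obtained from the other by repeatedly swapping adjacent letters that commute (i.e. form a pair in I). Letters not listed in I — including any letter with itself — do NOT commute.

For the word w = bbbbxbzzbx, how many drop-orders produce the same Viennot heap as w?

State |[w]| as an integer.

45

drop 0:b onto floor
drop 1:b onto {0:b}
drop 2:b onto {1:b}
drop 3:b onto {2:b}
drop 4:x onto floor
drop 5:b onto {3:b}
drop 6:z onto {5:b}
drop 7:z onto {6:z}
drop 8:b onto {7:z}
drop 9:x onto {4:x}
ground layer = {0:b, 4:x}
drop-orders for the pieces not yet dropped (sum over which currently-grounded one goes next):
  1 to go: {8} 1  {9} 1
  2 to go: {4,9} 1  {7,8} 1  {8,9} 2
  3 to go: {4,8,9} 3  {6,7,8} 1  {7,8,9} 3
  4 to go: {4,7,8,9} 6  {5,6,7,8} 1  {6,7,8,9} 4
  5 to go: {3,5,6,7,8} 1  {4,6,7,8,9} 10  {5,6,7,8,9} 5
  6 to go: {2,3,5,6,7,8} 1  {3,5,6,7,8,9} 6  {4,5,6,7,8,9} 15
  7 to go: {1,2,3,5,6,7,8} 1  {2,3,5,6,7,8,9} 7  {3,4,5,6,7,8,9} 21
  8 to go: {0,1,2,3,5,6,7,8} 1  {1,2,3,5,6,7,8,9} 8  {2,3,4,5,6,7,8,9} 28
  if 0:b drops first: 36 orders
  if 4:x drops first: 9 orders
heap linearizations: 45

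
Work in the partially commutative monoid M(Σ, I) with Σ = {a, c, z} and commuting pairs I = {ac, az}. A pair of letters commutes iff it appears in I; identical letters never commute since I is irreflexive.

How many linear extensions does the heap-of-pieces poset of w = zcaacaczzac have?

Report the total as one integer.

drop 0:z onto floor
drop 1:c onto {0:z}
drop 2:a onto floor
drop 3:a onto {2:a}
drop 4:c onto {1:c}
drop 5:a onto {3:a}
drop 6:c onto {4:c}
drop 7:z onto {6:c}
drop 8:z onto {7:z}
drop 9:a onto {5:a}
drop 10:c onto {8:z}
ground layer = {0:z, 2:a}
drop-orders for the pieces not yet dropped (sum over which currently-grounded one goes next):
  1 to go: {9} 1  {10} 1
  2 to go: {5,9} 1  {8,10} 1  {9,10} 2
  3 to go: {3,5,9} 1  {5,9,10} 3  {7,8,10} 1  {8,9,10} 3
  4 to go: {2,3,5,9} 1  {3,5,9,10} 4  {5,8,9,10} 6  {6,7,8,10} 1  {7,8,9,10} 4
  5 to go: {2,3,5,9,10} 5  {3,5,8,9,10} 10  {4,6,7,8,10} 1  {5,7,8,9,10} 10  {6,7,8,9,10} 5
  6 to go: {1,4,6,7,8,10} 1  {2,3,5,8,9,10} 15  {3,5,7,8,9,10} 20  {4,6,7,8,9,10} 6  {5,6,7,8,9,10} 15
  7 to go: {0,1,4,6,7,8,10} 1  {1,4,6,7,8,9,10} 7  {2,3,5,7,8,9,10} 35  {3,5,6,7,8,9,10} 35  {4,5,6,7,8,9,10} 21
  8 to go: {0,1,4,6,7,8,9,10} 8  {1,4,5,6,7,8,9,10} 28  {2,3,5,6,7,8,9,10} 70  {3,4,5,6,7,8,9,10} 56
  9 to go: {0,1,4,5,6,7,8,9,10} 36  {1,3,4,5,6,7,8,9,10} 84  {2,3,4,5,6,7,8,9,10} 126
  if 0:z drops first: 210 orders
  if 2:a drops first: 120 orders
heap linearizations: 330

330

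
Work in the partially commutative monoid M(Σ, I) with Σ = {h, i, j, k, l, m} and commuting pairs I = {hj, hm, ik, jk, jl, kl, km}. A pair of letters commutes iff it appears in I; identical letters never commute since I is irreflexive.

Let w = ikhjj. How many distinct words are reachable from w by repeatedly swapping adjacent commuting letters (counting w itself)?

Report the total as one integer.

piece 0:i — minimal
piece 1:k — minimal
piece 2:h rests on {0:i, 1:k}
piece 3:j rests on {0:i}
piece 4:j rests on {3:j}
minimal pieces: {0:i, 1:k}
ways to finish when only these pieces remain (= sum over removing one remaining piece with nothing left below it):
  1 left: {2}→1  {4}→1
  2 left: {1,2}→1  {2,4}→2  {3,4}→1
  3 left: {1,2,4}→3  {2,3,4}→3
  placing 0:i first → 6 extensions
  placing 1:k first → 3 extensions
total linear extensions = 9

9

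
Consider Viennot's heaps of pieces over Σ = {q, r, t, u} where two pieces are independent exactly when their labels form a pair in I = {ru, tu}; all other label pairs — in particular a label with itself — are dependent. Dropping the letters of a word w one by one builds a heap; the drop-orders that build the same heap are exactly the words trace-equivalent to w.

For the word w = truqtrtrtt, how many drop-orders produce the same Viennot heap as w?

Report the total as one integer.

3

0(t) covers ∅
1(r) covers 0:t
2(u) covers ∅
3(q) covers 1:r, 2:u
4(t) covers 3:q
5(r) covers 4:t
6(t) covers 5:r
7(r) covers 6:t
8(t) covers 7:r
9(t) covers 8:t
floor of heap: 0:t, 2:u
completions by unplaced set U, small U first (add the entries for U minus each lowest piece of U):
  |U|=1: {9}:1
  |U|=2: {8,9}:1
  |U|=3: {7,8,9}:1
  |U|=4: {6,7,8,9}:1
  |U|=5: {5,6,7,8,9}:1
  |U|=6: {4,5,6,7,8,9}:1
  |U|=7: {3,4,5,6,7,8,9}:1
  |U|=8: {1,3,4,5,6,7,8,9}:1  {2,3,4,5,6,7,8,9}:1
  start at 0(t): 2
  start at 2(u): 1
sum over floor = 3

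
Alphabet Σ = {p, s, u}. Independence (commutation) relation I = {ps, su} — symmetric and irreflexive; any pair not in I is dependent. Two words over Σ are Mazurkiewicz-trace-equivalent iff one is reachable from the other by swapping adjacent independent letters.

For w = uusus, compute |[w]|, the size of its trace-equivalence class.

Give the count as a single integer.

10

drop 0:u onto floor
drop 1:u onto {0:u}
drop 2:s onto floor
drop 3:u onto {1:u}
drop 4:s onto {2:s}
ground layer = {0:u, 2:s}
drop-orders for the pieces not yet dropped (sum over which currently-grounded one goes next):
  1 to go: {3} 1  {4} 1
  2 to go: {1,3} 1  {2,4} 1  {3,4} 2
  3 to go: {0,1,3} 1  {1,3,4} 3  {2,3,4} 3
  if 0:u drops first: 6 orders
  if 2:s drops first: 4 orders
heap linearizations: 10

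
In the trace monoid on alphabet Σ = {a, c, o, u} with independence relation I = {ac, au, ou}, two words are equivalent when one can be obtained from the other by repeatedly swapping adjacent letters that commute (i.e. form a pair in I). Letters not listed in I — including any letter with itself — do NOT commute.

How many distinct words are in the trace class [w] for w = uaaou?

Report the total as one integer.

10

0(u) covers ∅
1(a) covers ∅
2(a) covers 1:a
3(o) covers 2:a
4(u) covers 0:u
floor of heap: 0:u, 1:a
completions by unplaced set U, small U first (add the entries for U minus each lowest piece of U):
  |U|=1: {3}:1  {4}:1
  |U|=2: {0,4}:1  {2,3}:1  {3,4}:2
  |U|=3: {0,3,4}:3  {1,2,3}:1  {2,3,4}:3
  start at 0(u): 4
  start at 1(a): 6
sum over floor = 10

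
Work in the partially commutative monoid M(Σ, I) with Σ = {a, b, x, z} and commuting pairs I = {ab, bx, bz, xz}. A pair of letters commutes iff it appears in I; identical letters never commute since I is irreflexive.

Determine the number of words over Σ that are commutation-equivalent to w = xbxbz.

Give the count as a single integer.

30

drop 0:x onto floor
drop 1:b onto floor
drop 2:x onto {0:x}
drop 3:b onto {1:b}
drop 4:z onto floor
ground layer = {0:x, 1:b, 4:z}
drop-orders for the pieces not yet dropped (sum over which currently-grounded one goes next):
  1 to go: {2} 1  {3} 1  {4} 1
  2 to go: {0,2} 1  {1,3} 1  {2,3} 2  {2,4} 2  {3,4} 2
  3 to go: {0,2,3} 3  {0,2,4} 3  {1,2,3} 3  {1,3,4} 3  {2,3,4} 6
  if 0:x drops first: 12 orders
  if 1:b drops first: 12 orders
  if 4:z drops first: 6 orders
heap linearizations: 30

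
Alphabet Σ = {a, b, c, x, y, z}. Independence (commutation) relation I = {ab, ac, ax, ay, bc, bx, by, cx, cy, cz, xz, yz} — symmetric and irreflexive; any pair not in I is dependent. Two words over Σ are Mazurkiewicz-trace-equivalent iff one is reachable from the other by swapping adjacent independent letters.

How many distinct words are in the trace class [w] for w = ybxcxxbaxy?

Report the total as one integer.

#0=y has no predecessor
#1=b has no predecessor
#2=x depends on [0:y]
#3=c has no predecessor
#4=x depends on [2:x]
#5=x depends on [4:x]
#6=b depends on [1:b]
#7=a has no predecessor
#8=x depends on [5:x]
#9=y depends on [8:x]
sources: [0:y, 1:b, 3:c, 7:a]
N(rest) = Σ N(rest − s) over sources s of rest; N(one piece) = 1:
  size 1 → [3]=1  [6]=1  [7]=1  [9]=1
  size 2 → [1,6]=1  [3,6]=2  [3,7]=2  [3,9]=2  [6,7]=2  [6,9]=2  [7,9]=2  [8,9]=1
  size 3 → [1,3,6]=3  [1,6,7]=3  [1,6,9]=3  [3,6,7]=6  [3,6,9]=6  [3,7,9]=6  [3,8,9]=3  [5,8,9]=1  [6,7,9]=6  [6,8,9]=3  [7,8,9]=3
  size 4 → [1,3,6,7]=12  [1,3,6,9]=12  [1,6,7,9]=12  [1,6,8,9]=6  [3,5,8,9]=4  [3,6,7,9]=24  [3,6,8,9]=12  [3,7,8,9]=12  [4,5,8,9]=1  [5,6,8,9]=4  [5,7,8,9]=4  [6,7,8,9]=12
  size 5 → [1,3,6,7,9]=60  [1,3,6,8,9]=30  [1,5,6,8,9]=10  [1,6,7,8,9]=30  [2,4,5,8,9]=1  [3,4,5,8,9]=5  [3,5,6,8,9]=20  [3,5,7,8,9]=20  [3,6,7,8,9]=60  [4,5,6,8,9]=5  [4,5,7,8,9]=5  [5,6,7,8,9]=20
  size 6 → [0,2,4,5,8,9]=1  [1,3,5,6,8,9]=60  [1,3,6,7,8,9]=180  [1,4,5,6,8,9]=15  [1,5,6,7,8,9]=60  [2,3,4,5,8,9]=6  [2,4,5,6,8,9]=6  [2,4,5,7,8,9]=6  [3,4,5,6,8,9]=30  [3,4,5,7,8,9]=30  [3,5,6,7,8,9]=120  [4,5,6,7,8,9]=30
  size 7 → [0,2,3,4,5,8,9]=7  [0,2,4,5,6,8,9]=7  [0,2,4,5,7,8,9]=7  [1,2,4,5,6,8,9]=21  [1,3,4,5,6,8,9]=105  [1,3,5,6,7,8,9]=420  [1,4,5,6,7,8,9]=105  [2,3,4,5,6,8,9]=42  [2,3,4,5,7,8,9]=42  [2,4,5,6,7,8,9]=42  [3,4,5,6,7,8,9]=210
  size 8 → [0,1,2,4,5,6,8,9]=28  [0,2,3,4,5,6,8,9]=56  [0,2,3,4,5,7,8,9]=56  [0,2,4,5,6,7,8,9]=56  [1,2,3,4,5,6,8,9]=168  [1,2,4,5,6,7,8,9]=168  [1,3,4,5,6,7,8,9]=840  [2,3,4,5,6,7,8,9]=336
  first=0(y) contributes 1512
  first=1(b) contributes 504
  first=3(c) contributes 252
  first=7(a) contributes 252
|[w]| = 2520

2520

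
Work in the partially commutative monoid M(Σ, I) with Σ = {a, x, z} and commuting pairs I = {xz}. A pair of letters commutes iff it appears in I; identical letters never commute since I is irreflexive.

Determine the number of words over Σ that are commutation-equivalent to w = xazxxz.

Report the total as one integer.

#0=x has no predecessor
#1=a depends on [0:x]
#2=z depends on [1:a]
#3=x depends on [1:a]
#4=x depends on [3:x]
#5=z depends on [2:z]
sources: [0:x]
N(rest) = Σ N(rest − s) over sources s of rest; N(one piece) = 1:
  size 1 → [4]=1  [5]=1
  size 2 → [2,5]=1  [3,4]=1  [4,5]=2
  size 3 → [2,4,5]=3  [3,4,5]=3
  size 4 → [2,3,4,5]=6
  first=0(x) contributes 6

6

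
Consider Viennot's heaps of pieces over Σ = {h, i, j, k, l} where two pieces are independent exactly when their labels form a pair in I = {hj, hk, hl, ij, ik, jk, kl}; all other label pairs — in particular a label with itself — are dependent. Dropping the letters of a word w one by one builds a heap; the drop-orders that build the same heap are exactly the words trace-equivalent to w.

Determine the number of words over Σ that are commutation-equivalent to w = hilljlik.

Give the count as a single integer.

8

drop 0:h onto floor
drop 1:i onto {0:h}
drop 2:l onto {1:i}
drop 3:l onto {2:l}
drop 4:j onto {3:l}
drop 5:l onto {4:j}
drop 6:i onto {5:l}
drop 7:k onto floor
ground layer = {0:h, 7:k}
drop-orders for the pieces not yet dropped (sum over which currently-grounded one goes next):
  1 to go: {6} 1  {7} 1
  2 to go: {5,6} 1  {6,7} 2
  3 to go: {4,5,6} 1  {5,6,7} 3
  4 to go: {3,4,5,6} 1  {4,5,6,7} 4
  5 to go: {2,3,4,5,6} 1  {3,4,5,6,7} 5
  6 to go: {1,2,3,4,5,6} 1  {2,3,4,5,6,7} 6
  if 0:h drops first: 7 orders
  if 7:k drops first: 1 orders
heap linearizations: 8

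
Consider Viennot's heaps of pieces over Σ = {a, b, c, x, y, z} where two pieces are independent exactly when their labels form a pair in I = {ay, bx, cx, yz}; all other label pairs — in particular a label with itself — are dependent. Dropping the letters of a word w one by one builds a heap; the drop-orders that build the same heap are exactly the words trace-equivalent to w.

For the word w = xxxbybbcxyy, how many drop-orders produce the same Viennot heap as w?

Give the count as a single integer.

16

drop 0:x onto floor
drop 1:x onto {0:x}
drop 2:x onto {1:x}
drop 3:b onto floor
drop 4:y onto {2:x, 3:b}
drop 5:b onto {4:y}
drop 6:b onto {5:b}
drop 7:c onto {6:b}
drop 8:x onto {4:y}
drop 9:y onto {7:c, 8:x}
drop 10:y onto {9:y}
ground layer = {0:x, 3:b}
drop-orders for the pieces not yet dropped (sum over which currently-grounded one goes next):
  1 to go: {10} 1
  2 to go: {9,10} 1
  3 to go: {7,9,10} 1  {8,9,10} 1
  4 to go: {6,7,9,10} 1  {7,8,9,10} 2
  5 to go: {5,6,7,9,10} 1  {6,7,8,9,10} 3
  6 to go: {5,6,7,8,9,10} 4
  7 to go: {4,5,6,7,8,9,10} 4
  8 to go: {2,4,5,6,7,8,9,10} 4  {3,4,5,6,7,8,9,10} 4
  9 to go: {1,2,4,5,6,7,8,9,10} 4  {2,3,4,5,6,7,8,9,10} 8
  if 0:x drops first: 12 orders
  if 3:b drops first: 4 orders
heap linearizations: 16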